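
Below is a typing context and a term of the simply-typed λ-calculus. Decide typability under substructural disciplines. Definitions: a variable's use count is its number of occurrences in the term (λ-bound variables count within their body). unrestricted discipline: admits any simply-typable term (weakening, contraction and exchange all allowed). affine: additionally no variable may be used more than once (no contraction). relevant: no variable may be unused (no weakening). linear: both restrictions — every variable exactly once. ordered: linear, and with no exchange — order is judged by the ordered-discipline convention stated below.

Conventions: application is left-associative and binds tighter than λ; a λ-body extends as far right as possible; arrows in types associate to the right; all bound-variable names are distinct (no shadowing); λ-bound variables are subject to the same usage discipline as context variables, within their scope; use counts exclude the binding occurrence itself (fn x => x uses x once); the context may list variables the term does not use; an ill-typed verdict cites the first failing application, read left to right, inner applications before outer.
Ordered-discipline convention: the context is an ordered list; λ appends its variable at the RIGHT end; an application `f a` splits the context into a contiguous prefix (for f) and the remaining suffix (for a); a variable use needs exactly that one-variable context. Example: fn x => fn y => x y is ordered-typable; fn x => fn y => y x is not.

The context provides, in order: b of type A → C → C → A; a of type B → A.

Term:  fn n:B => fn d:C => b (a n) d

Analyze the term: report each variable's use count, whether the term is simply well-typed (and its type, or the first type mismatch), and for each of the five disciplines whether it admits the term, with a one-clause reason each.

variable uses: b=1, a=1, n (λ-bound)=1, d (λ-bound)=1
order of uses: b, a, n, d
typing: the term checks, with type B → C → C → A
ordered: ✓ — b, a, n, d once each; derivable with no W/C/E
linear: ✓ — single use per variable (b, a, n, d)
affine: ✓ — no duplicate uses among b, a, n, d
relevant: ✓ — b, a, n, d: all used, weakening unneeded
unrestricted: ✓ — well-typed at B → C → C → A; no restrictions here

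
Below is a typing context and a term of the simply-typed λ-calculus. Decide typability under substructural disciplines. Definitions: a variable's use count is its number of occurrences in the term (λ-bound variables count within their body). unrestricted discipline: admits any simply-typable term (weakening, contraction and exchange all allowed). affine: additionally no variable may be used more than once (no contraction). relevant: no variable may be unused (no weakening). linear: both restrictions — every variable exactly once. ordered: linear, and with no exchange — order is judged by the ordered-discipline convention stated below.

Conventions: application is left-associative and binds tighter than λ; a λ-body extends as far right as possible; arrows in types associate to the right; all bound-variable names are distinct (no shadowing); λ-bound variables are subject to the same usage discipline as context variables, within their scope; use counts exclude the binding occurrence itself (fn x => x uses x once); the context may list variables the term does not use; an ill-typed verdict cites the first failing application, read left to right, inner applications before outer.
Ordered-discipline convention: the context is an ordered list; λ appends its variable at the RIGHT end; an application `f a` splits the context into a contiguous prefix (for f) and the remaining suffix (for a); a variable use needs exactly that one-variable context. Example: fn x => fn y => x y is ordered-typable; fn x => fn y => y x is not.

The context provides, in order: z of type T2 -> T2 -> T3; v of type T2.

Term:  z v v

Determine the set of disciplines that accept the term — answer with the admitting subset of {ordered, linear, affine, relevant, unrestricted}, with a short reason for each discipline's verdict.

admitting disciplines: relevant, unrestricted
use counts: z ×1; v ×2
uses in reading order: z, v, v
typing: well-typed — term : T3
ordered ✗ (repeated use of v ×2)
linear ✗ (repeated use of v ×2)
affine ✗ (repeated use of v ×2)
relevant ✓ (none of z, v goes unused)
unrestricted ✓ (type-checks (T3) and nothing is barred)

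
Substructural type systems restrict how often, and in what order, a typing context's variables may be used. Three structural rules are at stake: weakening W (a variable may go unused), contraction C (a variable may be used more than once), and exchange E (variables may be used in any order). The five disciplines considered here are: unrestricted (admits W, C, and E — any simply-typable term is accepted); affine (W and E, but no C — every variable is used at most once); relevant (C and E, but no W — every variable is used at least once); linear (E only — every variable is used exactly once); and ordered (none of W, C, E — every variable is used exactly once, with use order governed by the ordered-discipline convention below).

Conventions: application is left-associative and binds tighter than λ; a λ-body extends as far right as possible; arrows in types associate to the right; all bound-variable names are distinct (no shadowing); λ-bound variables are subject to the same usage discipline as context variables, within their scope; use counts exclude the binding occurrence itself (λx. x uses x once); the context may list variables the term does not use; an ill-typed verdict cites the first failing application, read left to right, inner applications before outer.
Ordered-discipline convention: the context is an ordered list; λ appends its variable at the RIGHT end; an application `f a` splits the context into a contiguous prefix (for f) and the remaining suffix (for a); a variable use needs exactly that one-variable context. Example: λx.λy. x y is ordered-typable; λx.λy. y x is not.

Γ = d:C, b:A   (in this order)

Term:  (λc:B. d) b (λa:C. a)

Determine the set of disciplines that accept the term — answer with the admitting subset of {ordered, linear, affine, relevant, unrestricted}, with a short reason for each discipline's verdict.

admitted in: none
counts: d ×1; b ×1; c (bound) ×0; a (bound) ×1
uses in reading order: d, b, a
typing: ill-typed: a function awaiting B gets A
ordered: ✗, not simply typable
linear: ✗, fails simple typing
affine: ✗, a type mismatch blocks all five
relevant: ✗, the type mismatch rejects it
unrestricted: ✗, not simply typable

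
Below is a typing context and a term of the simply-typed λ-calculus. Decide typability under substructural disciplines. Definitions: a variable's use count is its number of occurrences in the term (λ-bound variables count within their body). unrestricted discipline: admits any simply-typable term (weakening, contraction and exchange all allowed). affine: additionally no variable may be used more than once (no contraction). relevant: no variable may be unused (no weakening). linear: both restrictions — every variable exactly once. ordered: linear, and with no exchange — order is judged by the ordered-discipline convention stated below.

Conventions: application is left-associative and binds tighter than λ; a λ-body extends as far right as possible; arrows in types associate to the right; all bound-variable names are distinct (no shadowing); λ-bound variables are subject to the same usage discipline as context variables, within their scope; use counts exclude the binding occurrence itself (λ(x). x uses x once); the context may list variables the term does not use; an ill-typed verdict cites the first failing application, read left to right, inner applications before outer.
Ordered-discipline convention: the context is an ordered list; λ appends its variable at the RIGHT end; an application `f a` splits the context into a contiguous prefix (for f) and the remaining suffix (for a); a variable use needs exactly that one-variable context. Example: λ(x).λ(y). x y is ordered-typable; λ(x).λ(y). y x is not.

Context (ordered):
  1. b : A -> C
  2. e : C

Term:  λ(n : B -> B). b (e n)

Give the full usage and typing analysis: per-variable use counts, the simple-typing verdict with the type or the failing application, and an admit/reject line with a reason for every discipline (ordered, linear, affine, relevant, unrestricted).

usage: b=1, e=1, n (bound)=1
use order (left to right): b, e, n
typing: ill-typed: can't apply a value of type C
ordered ✗ (not simply typable)
linear ✗ (fails simple typing)
affine ✗ (a type mismatch blocks all five)
relevant ✗ (the type mismatch rejects it)
unrestricted ✗ (not simply typable)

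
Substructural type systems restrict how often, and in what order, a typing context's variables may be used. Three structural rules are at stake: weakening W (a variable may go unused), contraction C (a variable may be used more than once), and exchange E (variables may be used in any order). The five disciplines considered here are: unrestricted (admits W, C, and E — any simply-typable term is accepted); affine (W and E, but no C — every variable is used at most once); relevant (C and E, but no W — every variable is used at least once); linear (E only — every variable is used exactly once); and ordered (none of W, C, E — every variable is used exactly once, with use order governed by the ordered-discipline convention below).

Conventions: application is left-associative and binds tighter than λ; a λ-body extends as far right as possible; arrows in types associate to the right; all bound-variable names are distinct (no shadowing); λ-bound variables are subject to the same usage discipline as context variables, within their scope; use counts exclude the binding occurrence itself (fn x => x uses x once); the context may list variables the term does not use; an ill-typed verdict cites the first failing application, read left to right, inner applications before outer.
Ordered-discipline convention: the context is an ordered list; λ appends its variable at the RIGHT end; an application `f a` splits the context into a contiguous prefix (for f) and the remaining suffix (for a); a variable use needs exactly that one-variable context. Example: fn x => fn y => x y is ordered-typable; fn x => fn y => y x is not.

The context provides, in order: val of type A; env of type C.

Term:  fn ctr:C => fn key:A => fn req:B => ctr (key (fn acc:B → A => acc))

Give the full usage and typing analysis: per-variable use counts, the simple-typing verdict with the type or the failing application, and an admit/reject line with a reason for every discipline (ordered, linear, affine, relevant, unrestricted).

variable uses: val ×0; env ×0; ctr [bound] ×1; key [bound] ×1; req [bound] ×0; acc [bound] ×1
order of uses: ctr, key, acc
typing: ill-typed: applying a non-function (A)
ordered ✗ (the type mismatch rejects it)
linear ✗ (not simply typable)
affine ✗ (fails simple typing)
relevant ✗ (a type mismatch blocks all five)
unrestricted ✗ (the type mismatch rejects it)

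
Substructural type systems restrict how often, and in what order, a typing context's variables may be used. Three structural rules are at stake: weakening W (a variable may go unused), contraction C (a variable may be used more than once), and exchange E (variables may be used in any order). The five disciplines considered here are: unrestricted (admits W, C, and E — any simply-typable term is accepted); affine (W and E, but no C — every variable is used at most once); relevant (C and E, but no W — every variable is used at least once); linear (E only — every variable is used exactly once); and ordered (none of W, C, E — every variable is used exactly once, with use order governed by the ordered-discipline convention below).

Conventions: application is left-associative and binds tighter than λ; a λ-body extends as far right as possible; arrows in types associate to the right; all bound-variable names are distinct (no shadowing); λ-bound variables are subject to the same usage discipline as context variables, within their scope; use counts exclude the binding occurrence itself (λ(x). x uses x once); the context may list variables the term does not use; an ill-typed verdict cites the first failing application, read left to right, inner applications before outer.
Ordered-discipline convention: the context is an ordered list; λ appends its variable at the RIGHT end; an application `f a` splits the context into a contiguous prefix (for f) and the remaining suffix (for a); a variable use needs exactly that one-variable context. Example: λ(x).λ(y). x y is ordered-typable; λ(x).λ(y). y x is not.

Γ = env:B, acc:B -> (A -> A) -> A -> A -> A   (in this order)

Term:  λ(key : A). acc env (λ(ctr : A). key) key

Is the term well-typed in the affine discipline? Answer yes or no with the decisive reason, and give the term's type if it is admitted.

no — needs contraction — key ×2
counts: env ×1; acc ×1; key (λ-bound) ×2; ctr (λ-bound) ×0
use order (left to right): acc, env, key, key
typing: ✓ — A -> A -> A
per-discipline verdicts: ordered ✗ · linear ✗ · affine ✗ · relevant ✗ · unrestricted ✓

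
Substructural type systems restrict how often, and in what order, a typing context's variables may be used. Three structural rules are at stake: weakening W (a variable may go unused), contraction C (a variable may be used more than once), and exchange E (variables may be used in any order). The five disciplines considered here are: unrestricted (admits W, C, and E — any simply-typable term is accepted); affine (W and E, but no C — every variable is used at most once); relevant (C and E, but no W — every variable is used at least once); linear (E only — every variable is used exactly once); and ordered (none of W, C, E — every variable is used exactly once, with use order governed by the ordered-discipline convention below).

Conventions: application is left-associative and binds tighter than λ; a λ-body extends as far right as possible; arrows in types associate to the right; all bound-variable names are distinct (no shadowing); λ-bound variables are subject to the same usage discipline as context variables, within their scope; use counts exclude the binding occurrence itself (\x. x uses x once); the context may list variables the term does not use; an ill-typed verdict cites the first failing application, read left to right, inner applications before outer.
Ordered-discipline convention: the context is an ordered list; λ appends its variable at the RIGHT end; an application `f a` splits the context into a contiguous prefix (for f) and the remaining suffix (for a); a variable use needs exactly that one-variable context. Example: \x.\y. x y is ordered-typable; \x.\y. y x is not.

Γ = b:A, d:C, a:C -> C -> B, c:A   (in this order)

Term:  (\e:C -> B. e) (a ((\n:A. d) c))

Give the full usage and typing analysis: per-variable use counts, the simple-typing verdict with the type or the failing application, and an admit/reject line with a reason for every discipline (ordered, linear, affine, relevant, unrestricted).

variable uses: b: 0; d: 1; a: 1; c: 1; e (λ-bound): 1; n (λ-bound): 0
order of uses: e, a, d, c
typing: well-typed at C -> B
ordered ✗ (needs weakening: b, n unused)
linear ✗ (needs weakening: b, n unused)
affine ✓ (b, d, a, c, e, n: no repeats, contraction unneeded)
relevant ✗ (needs weakening: b, n unused)
unrestricted ✓ (simply typable at C -> B; W, C, E all held)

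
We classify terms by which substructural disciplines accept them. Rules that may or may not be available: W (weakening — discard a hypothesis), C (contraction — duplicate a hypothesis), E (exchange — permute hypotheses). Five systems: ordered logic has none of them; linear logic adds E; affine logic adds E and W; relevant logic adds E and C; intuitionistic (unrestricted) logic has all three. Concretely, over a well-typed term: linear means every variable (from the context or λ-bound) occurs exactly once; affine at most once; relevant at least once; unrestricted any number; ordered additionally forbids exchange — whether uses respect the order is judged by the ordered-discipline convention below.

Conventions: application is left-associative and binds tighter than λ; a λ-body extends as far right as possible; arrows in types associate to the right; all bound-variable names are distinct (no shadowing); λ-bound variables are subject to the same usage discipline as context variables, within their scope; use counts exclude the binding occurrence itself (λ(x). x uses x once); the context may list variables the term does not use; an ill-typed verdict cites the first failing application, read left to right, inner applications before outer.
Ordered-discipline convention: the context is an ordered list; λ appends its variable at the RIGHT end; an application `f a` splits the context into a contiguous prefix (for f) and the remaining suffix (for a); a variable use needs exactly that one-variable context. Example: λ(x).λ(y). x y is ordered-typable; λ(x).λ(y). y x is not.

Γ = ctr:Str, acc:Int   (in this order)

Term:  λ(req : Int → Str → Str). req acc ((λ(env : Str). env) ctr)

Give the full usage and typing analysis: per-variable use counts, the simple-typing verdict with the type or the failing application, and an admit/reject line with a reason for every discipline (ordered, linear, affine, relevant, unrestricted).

use counts: ctr ×1; acc ×1; req (λ-bound) ×1; env (λ-bound) ×1
left-to-right use order: req, acc, env, ctr
typing: well-typed at (Int → Str → Str) → Str
ordered ✗ (use order req, acc, env, ctr needs exchange)
linear ✓ (single use per variable (ctr, acc, req, env))
affine ✓ (no duplicate uses among ctr, acc, req, env)
relevant ✓ (every one of ctr, acc, req, env appears)
unrestricted ✓ (type-checks ((Int → Str → Str) → Str) and nothing is barred)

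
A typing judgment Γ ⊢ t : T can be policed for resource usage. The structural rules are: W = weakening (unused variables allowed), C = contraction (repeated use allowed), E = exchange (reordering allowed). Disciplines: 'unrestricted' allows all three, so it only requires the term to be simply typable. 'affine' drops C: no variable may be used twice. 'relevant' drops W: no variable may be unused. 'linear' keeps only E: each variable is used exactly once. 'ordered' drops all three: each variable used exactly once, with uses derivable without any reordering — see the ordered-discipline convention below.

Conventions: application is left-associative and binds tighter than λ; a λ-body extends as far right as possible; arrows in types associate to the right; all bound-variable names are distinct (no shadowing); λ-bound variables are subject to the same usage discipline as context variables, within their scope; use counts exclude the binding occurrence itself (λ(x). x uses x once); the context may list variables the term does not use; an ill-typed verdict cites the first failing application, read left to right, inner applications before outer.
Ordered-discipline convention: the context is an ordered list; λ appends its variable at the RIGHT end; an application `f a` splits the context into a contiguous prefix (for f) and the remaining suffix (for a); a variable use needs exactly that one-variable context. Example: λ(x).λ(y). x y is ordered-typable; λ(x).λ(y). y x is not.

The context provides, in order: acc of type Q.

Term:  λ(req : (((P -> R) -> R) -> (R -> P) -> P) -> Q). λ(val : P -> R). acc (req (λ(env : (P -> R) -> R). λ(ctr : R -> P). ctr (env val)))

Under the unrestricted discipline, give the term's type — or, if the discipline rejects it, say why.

not well-typed under unrestricted — the type mismatch rejects it
counts: acc: 1, req (bound): 1, val (bound): 1, env (bound): 1, ctr (bound): 1
uses in reading order: acc, req, ctr, env, val
typing: ill-typed: non-function type Q applied to an argument
across the five disciplines: ordered ✗ | linear ✗ | affine ✗ | relevant ✗ | unrestricted ✗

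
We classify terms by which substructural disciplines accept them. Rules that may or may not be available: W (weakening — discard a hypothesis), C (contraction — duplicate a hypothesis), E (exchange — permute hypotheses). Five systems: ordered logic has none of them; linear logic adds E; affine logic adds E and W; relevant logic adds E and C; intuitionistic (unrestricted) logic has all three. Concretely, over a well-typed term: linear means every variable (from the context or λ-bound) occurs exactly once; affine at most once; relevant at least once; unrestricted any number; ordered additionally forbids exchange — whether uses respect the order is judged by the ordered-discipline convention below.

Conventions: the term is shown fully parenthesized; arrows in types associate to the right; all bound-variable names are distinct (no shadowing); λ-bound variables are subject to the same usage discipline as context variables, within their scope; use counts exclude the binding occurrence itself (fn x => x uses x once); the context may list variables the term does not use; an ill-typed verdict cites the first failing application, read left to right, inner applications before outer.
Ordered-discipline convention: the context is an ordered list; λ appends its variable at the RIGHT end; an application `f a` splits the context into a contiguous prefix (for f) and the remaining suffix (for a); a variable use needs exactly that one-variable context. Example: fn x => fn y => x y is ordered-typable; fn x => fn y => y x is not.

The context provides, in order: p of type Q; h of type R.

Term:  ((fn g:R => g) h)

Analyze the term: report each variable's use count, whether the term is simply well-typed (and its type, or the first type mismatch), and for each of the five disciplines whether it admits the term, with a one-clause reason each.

usage: p=0; h=1; g [bound]=1
use order (left to right): g, h
typing: well-typed at R
ordered: ✗ — needs weakening: p unused
linear: ✗ — needs weakening: p unused
affine: ✓ — p, h, g: no repeats, contraction unneeded
relevant: ✗ — needs weakening: p unused
unrestricted: ✓ — well-typed at R; no restrictions here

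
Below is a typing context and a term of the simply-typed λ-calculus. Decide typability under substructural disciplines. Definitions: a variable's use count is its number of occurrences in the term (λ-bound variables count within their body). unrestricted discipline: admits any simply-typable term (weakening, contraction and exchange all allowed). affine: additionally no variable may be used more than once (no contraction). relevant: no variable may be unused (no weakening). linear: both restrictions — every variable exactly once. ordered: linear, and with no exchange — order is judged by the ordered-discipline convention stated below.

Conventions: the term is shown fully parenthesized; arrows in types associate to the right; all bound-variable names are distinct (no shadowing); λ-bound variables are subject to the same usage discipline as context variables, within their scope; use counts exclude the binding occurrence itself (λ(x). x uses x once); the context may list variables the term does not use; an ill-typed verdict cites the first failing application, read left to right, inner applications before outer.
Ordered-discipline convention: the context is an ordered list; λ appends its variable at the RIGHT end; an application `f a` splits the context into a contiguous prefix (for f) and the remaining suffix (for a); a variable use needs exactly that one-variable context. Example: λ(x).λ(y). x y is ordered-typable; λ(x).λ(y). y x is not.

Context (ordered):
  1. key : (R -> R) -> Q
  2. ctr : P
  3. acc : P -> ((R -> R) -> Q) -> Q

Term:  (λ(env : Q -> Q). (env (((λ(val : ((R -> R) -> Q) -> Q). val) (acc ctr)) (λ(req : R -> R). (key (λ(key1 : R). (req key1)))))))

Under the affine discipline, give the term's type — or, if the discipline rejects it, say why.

term : (Q -> Q) -> Q
use counts: key: 1; ctr: 1; acc: 1; env [bound]: 1; val [bound]: 1; req [bound]: 1; key1 [bound]: 1
left-to-right use order: env, val, acc, ctr, key, req, key1
typing: well-typed — term : (Q -> Q) -> Q
all disciplines: ordered ✗ · linear ✓ · affine ✓ · relevant ✓ · unrestricted ✓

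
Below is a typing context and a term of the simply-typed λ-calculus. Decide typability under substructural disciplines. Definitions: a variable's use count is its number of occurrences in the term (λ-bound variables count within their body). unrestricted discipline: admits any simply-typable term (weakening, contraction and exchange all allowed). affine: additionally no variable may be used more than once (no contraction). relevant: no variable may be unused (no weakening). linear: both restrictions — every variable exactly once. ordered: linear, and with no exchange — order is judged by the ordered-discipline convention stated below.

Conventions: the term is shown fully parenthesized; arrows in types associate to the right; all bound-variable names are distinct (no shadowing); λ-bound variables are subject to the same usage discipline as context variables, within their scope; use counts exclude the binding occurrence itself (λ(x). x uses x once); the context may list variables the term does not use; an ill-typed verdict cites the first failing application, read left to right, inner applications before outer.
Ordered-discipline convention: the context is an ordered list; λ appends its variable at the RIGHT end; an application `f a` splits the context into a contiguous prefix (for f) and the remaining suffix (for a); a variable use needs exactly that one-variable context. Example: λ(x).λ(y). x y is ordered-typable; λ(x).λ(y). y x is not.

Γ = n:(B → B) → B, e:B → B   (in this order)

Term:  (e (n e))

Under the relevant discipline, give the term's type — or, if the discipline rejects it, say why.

term : B
usage: n=1; e=2
left-to-right use order: e, n, e
typing: well-typed at B
across the five disciplines: ordered ✗ · linear ✗ · affine ✗ · relevant ✓ · unrestricted ✓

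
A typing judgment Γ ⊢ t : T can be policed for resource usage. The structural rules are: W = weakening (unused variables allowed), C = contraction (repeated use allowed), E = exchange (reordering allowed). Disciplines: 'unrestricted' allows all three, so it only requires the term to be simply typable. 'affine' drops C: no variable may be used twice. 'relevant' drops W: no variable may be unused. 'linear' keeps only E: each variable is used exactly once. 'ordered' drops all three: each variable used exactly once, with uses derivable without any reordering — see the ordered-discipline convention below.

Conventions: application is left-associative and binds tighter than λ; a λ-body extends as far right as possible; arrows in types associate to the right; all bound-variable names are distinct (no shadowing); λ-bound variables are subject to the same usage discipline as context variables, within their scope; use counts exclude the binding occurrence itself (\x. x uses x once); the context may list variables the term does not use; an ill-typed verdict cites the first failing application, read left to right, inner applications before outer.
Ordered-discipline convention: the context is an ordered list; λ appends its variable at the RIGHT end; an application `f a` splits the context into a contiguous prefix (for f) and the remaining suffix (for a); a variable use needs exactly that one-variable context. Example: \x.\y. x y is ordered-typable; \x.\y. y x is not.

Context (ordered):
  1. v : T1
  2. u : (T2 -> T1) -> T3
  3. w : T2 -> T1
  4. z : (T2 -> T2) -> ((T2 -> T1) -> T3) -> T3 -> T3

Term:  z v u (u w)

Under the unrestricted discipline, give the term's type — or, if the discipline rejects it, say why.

not well-typed under unrestricted — the type mismatch rejects it
use counts: v: 1×; u: 2×; w: 1×; z: 1×
use order (left to right): z, v, u, u, w
typing: ill-typed: an application expects T2 -> T2 but receives T1
all disciplines: ordered ✗, linear ✗, affine ✗, relevant ✗, unrestricted ✗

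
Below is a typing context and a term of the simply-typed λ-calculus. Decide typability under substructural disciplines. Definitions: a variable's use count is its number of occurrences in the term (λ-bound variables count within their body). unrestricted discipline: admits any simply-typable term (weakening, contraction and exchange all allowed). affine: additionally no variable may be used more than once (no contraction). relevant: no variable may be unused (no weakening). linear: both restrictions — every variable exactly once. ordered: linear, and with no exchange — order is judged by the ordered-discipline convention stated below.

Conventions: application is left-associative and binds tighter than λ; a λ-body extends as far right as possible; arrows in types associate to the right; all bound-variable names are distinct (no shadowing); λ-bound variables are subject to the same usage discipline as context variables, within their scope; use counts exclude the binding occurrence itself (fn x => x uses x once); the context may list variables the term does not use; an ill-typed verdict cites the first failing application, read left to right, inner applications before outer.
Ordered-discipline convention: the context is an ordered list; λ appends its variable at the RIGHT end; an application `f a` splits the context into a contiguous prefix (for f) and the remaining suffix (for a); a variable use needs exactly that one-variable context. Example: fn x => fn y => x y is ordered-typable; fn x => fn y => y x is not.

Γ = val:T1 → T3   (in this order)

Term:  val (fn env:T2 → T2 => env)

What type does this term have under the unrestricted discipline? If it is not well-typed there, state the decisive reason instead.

not well-typed under unrestricted — fails simple typing
usage: val: 1, env (bound): 1
use order (left to right): val, env
typing: ill-typed: an argument (T2 → T2) → T2 → T2 mismatches the expected T1
per-discipline verdicts: ordered ✗ · linear ✗ · affine ✗ · relevant ✗ · unrestricted ✗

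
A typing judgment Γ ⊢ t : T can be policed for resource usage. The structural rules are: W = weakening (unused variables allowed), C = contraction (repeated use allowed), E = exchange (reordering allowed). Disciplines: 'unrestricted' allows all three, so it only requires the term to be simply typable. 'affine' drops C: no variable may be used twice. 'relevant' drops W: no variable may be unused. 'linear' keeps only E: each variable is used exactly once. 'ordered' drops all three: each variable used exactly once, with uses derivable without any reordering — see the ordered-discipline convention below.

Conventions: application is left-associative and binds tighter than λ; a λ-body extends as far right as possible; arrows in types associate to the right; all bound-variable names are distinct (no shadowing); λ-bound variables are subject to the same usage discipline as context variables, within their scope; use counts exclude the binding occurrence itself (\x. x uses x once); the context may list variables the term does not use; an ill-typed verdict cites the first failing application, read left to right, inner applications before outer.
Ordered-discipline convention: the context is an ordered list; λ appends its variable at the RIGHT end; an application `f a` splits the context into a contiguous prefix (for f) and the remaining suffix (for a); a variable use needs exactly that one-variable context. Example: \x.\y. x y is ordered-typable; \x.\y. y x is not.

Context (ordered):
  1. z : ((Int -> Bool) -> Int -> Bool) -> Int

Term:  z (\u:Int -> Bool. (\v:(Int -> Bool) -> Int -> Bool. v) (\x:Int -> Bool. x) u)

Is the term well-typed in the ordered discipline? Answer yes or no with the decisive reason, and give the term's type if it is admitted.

yes — z, u, v, x once each; derivable with no W/C/E; term : Int
usage: z ×1; u (λ-bound) ×1; v (λ-bound) ×1; x (λ-bound) ×1
uses in reading order: z, v, x, u
typing: the term checks, with type Int
summary: ordered ✓; linear ✓; affine ✓; relevant ✓; unrestricted ✓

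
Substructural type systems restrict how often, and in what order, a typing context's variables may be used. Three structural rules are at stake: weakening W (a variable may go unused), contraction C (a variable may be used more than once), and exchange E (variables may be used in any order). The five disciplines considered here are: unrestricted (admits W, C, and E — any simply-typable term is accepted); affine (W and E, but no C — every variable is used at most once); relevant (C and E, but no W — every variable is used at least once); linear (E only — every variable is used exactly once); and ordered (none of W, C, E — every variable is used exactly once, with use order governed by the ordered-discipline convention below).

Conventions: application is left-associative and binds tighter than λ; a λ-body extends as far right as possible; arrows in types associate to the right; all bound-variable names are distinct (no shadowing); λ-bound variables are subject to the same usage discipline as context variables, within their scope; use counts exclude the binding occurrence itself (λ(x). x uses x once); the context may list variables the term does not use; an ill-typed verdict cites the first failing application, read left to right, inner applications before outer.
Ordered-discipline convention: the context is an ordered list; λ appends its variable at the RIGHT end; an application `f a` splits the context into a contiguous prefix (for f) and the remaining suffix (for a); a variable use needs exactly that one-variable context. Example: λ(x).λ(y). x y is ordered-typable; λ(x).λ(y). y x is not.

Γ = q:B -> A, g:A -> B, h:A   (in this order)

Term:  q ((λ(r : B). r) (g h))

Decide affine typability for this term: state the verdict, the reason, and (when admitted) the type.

yes — no duplicate uses among q, g, h, r; term : A
variable uses: q ×1, g ×1, h ×1, r (bound) ×1
order of uses: q, r, g, h
typing: well-typed — term : A
per-discipline verdicts: ordered ✓, linear ✓, affine ✓, relevant ✓, unrestricted ✓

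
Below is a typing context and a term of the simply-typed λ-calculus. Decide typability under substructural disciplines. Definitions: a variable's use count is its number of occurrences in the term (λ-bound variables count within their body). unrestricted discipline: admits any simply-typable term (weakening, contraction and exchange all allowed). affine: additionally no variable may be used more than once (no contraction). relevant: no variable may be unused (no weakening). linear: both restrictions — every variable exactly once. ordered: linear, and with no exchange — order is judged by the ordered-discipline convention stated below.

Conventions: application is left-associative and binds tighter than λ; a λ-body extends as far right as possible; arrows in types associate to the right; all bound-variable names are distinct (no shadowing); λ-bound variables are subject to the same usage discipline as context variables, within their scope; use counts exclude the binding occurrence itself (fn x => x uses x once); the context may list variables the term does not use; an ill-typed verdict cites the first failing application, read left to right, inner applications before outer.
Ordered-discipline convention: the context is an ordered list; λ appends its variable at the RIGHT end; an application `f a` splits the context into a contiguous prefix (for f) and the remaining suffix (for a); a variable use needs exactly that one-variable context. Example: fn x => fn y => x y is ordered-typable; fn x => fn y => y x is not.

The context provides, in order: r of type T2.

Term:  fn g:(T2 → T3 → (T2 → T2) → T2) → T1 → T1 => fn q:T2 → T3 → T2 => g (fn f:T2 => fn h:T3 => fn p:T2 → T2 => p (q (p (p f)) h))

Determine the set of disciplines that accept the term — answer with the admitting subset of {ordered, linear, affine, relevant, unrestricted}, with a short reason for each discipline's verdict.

admitted in: unrestricted
variable uses: r: 0, g [bound]: 1, q [bound]: 1, f [bound]: 1, h [bound]: 1, p [bound]: 3
use order (left to right): g, p, q, p, p, f, h
typing: ✓ — ((T2 → T3 → (T2 → T2) → T2) → T1 → T1) → (T2 → T3 → T2) → T1 → T1
ordered: ✗ — needs contraction — p ×3; needs weakening: r unused
linear: ✗ — needs contraction — p ×3; needs weakening: r unused
affine: ✗ — needs contraction — p ×3
relevant: ✗ — needs weakening: r unused
unrestricted: ✓ — well-typed at ((T2 → T3 → (T2 → T2) → T2) → T1 → T1) → (T2 → T3 → T2) → T1 → T1; no restrictions here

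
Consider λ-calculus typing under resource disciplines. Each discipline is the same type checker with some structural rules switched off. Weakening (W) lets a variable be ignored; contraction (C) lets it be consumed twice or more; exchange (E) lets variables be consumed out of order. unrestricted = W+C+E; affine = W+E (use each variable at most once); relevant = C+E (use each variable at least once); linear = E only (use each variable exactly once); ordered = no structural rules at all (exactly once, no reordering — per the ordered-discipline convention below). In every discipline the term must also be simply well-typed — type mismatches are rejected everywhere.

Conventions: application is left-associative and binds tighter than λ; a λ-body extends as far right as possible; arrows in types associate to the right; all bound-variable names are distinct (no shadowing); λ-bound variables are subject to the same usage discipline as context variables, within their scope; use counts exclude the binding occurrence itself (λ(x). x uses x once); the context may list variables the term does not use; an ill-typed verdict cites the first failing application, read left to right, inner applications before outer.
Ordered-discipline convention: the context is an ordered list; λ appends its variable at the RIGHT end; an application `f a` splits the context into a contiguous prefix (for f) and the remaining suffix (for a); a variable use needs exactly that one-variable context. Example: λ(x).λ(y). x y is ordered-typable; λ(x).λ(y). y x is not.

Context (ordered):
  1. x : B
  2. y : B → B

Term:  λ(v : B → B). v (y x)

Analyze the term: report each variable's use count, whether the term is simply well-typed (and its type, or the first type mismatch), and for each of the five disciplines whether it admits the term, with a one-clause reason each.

variable uses: x=1; y=1; v (bound)=1
left-to-right use order: v, y, x
typing: the term checks, with type (B → B) → B
ordered ✗ (use order v, y, x needs exchange)
linear ✓ (single use per variable (x, y, v))
affine ✓ (at most one use each (x, y, v))
relevant ✓ (none of x, y, v goes unused)
unrestricted ✓ (typability at (B → B) → B is all that's needed)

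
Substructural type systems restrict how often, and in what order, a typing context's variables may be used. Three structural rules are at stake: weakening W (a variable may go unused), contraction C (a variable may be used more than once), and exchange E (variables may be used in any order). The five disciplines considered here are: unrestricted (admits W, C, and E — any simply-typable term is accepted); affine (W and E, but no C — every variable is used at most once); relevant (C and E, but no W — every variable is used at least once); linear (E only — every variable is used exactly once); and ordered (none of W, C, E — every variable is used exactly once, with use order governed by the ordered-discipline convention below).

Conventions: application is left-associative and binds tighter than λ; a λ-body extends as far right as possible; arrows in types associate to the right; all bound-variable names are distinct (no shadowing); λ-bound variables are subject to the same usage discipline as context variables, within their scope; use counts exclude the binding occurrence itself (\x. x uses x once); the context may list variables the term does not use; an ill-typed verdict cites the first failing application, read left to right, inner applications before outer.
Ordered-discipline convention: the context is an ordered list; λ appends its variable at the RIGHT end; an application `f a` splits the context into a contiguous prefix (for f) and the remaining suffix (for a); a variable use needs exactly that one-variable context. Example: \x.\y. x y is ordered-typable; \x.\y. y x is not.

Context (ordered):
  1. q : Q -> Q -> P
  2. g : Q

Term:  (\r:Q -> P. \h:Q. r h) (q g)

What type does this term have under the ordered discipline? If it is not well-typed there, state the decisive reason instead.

term : Q -> P
variable uses: q: 1×; g: 1×; r (λ-bound): 1×; h (λ-bound): 1×
left-to-right use order: r, h, q, g
typing: well-typed at Q -> P
all disciplines: ordered ✓ | linear ✓ | affine ✓ | relevant ✓ | unrestricted ✓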